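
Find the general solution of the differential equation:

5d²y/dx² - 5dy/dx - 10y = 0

Characteristic equation: 5r² - 5r - 10 = 0
Divide by 5: r² - r - 2 = 0
Roots: r = 2, -1 (distinct real)
General solution: y = C₁e^(2x) + C₂e^(-x)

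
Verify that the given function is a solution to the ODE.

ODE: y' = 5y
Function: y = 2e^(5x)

Verification:
y = 2e^(5x)
y' = 10e^(5x)
5y = 10e^(5x)
y' = 5y ✓

Yes, it is a solution.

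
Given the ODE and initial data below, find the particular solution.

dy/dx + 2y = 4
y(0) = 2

General solution: y = 2 + Ce^(-2x)
Applying y(0) = 2: C = 2 - 2 = 0
Particular solution: y = 2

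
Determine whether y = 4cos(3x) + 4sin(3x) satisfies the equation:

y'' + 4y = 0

Verification:
y'' = -36cos(3x) - 36sin(3x)
y'' + 4y ≠ 0 (frequency mismatch: got 9 instead of 4)

No, it is not a solution.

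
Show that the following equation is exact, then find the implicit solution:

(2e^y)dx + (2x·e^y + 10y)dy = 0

Verify exactness: ∂M/∂y = ∂N/∂x ✓
Find F(x,y) such that ∂F/∂x = M, ∂F/∂y = N
Solution: 2x·e^y + 5y² = C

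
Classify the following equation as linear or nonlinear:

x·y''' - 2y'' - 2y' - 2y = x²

Linear (y and its derivatives appear to the first power only, no products of y terms)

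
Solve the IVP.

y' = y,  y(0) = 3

General solution: y = Ce^x
Applying IC y(0) = 3:
Particular solution: y = 3e^x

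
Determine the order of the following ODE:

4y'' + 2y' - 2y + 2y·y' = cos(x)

The order is 2 (highest derivative is of order 2).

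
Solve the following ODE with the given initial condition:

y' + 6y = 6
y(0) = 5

General solution: y = 1 + Ce^(-6x)
Applying y(0) = 5: C = 5 - 1 = 4
Particular solution: y = 1 + 4e^(-6x)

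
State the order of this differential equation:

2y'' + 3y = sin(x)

The order is 2 (highest derivative is of order 2).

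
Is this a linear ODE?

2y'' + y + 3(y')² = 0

No. Nonlinear ((y')² term)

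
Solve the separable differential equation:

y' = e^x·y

Separating variables and integrating:
ln|y| = e^x + C

General solution: y = Ce^(e^x)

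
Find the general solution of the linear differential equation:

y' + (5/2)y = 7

Using integrating factor method:

General solution: y = 14/5 + Ce^(-5x/2)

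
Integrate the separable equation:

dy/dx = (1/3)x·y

Separating variables and integrating:
ln|y| = x^2/6 + C

General solution: y = Ce^(x^2/6)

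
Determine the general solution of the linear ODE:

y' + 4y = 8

Using integrating factor method:

General solution: y = 2 + Ce^(-4x)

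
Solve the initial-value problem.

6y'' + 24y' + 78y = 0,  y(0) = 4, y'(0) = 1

General solution: y = e^(-2x)(C₁cos(3x) + C₂sin(3x))
Complex roots r = -2 ± 3i
Applying ICs: C₁ = 4, C₂ = 3
Particular solution: y = e^(-2x)(4cos(3x) + 3sin(3x))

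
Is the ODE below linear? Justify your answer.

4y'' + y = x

Yes. Linear (y and its derivatives appear to the first power only, no products of y terms)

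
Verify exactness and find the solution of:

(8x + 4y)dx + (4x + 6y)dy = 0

Verify exactness: ∂M/∂y = ∂N/∂x ✓
Find F(x,y) such that ∂F/∂x = M, ∂F/∂y = N
Solution: 4x² + 4xy + 3y² = C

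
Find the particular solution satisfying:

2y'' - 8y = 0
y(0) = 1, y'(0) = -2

General solution: y = C₁e^(2x) + C₂e^(-2x)
Applying ICs: C₁ = 0, C₂ = 1
Particular solution: y = e^(-2x)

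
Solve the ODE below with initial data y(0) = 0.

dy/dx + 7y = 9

General solution: y = 9/7 + Ce^(-7x)
Applying y(0) = 0: C = 0 - 9/7 = -9/7
Particular solution: y = 9/7 - (9/7)e^(-7x)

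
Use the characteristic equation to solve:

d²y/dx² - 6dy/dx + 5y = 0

Characteristic equation: r² - 6r + 5 = 0
Roots: r = 5, 1 (distinct real)
General solution: y = C₁e^(5x) + C₂e^x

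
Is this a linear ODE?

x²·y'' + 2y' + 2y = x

Yes. Linear (y and its derivatives appear to the first power only, no products of y terms)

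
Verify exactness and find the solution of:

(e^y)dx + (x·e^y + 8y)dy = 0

Verify exactness: ∂M/∂y = ∂N/∂x ✓
Find F(x,y) such that ∂F/∂x = M, ∂F/∂y = N
Solution: x·e^y + 4y² = C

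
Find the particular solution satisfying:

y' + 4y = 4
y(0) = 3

General solution: y = 1 + Ce^(-4x)
Applying y(0) = 3: C = 3 - 1 = 2
Particular solution: y = 1 + 2e^(-4x)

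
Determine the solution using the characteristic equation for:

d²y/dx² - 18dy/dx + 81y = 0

Characteristic equation: r² - 18r + 81 = 0
Factored: (r - 9)² = 0
Repeated root: r = 9
General solution: y = (C₁ + C₂x)e^(9x)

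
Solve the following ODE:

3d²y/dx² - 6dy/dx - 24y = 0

Characteristic equation: 3r² - 6r - 24 = 0
Divide by 3: r² - 2r - 8 = 0
Roots: r = 4, -2 (distinct real)
General solution: y = C₁e^(4x) + C₂e^(-2x)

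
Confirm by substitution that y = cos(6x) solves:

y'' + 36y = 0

Verification:
y'' = -36cos(6x)
y'' + 36y = 0 ✓

Yes, it is a solution.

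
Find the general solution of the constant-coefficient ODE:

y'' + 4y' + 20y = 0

Characteristic equation: r² + 4r + 20 = 0
Roots: r = -2 ± 4i (complex conjugates)
General solution: y = e^(-2x)(C₁cos(4x) + C₂sin(4x))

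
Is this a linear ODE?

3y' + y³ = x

No. Nonlinear (y³ term)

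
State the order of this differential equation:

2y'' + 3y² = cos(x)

The order is 2 (highest derivative is of order 2).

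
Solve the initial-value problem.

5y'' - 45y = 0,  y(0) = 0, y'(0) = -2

General solution: y = C₁e^(3x) + C₂e^(-3x)
Applying ICs: C₁ = -1/3, C₂ = 1/3
Particular solution: y = -(1/3)e^(3x) + (1/3)e^(-3x)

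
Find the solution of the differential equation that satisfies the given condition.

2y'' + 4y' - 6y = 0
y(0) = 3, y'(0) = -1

General solution: y = C₁e^x + C₂e^(-3x)
Applying ICs: C₁ = 2, C₂ = 1
Particular solution: y = 2e^x + e^(-3x)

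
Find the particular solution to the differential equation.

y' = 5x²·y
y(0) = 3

General solution: y = Ce^(5x³/3)
Applying IC y(0) = 3:
Particular solution: y = 3e^(5x³/3)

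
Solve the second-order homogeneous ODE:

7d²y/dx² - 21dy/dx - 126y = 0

Characteristic equation: 7r² - 21r - 126 = 0
Divide by 7: r² - 3r - 18 = 0
Roots: r = 6, -3 (distinct real)
General solution: y = C₁e^(6x) + C₂e^(-3x)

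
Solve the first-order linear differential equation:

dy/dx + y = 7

Using integrating factor method:

General solution: y = 7 + Ce^(-x)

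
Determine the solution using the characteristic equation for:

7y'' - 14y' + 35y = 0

Characteristic equation: 7r² - 14r + 35 = 0
Divide by 7: r² - 2r + 5 = 0
Roots: r = 1 ± 2i (complex conjugates)
General solution: y = e^x(C₁cos(2x) + C₂sin(2x))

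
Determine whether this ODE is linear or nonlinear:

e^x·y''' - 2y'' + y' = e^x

Linear (y and its derivatives appear to the first power only, no products of y terms)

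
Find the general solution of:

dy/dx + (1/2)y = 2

Using integrating factor method:

General solution: y = 4 + Ce^(-x/2)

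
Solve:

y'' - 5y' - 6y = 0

Characteristic equation: r² - 5r - 6 = 0
Roots: r = 6, -1 (distinct real)
General solution: y = C₁e^(6x) + C₂e^(-x)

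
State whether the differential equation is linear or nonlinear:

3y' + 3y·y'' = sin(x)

Nonlinear (y·y'' term)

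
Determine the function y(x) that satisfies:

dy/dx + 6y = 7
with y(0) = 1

General solution: y = 7/6 + Ce^(-6x)
Applying y(0) = 1: C = 1 - 7/6 = -1/6
Particular solution: y = 7/6 - (1/6)e^(-6x)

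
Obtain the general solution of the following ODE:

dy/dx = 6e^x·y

Separating variables and integrating:
ln|y| = 6e^x + C

General solution: y = Ce^(6e^x)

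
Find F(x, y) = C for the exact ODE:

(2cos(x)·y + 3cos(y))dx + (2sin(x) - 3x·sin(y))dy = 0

Verify exactness: ∂M/∂y = ∂N/∂x ✓
Find F(x,y) such that ∂F/∂x = M, ∂F/∂y = N
Solution: 2sin(x)·y + 3x·cos(y) = C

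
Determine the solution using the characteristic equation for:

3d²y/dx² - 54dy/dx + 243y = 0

Characteristic equation: 3r² - 54r + 243 = 0
Divide by 3: r² - 18r + 81 = 0
Factored: (r - 9)² = 0
Repeated root: r = 9
General solution: y = (C₁ + C₂x)e^(9x)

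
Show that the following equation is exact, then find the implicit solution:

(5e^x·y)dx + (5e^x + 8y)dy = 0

Verify exactness: ∂M/∂y = ∂N/∂x ✓
Find F(x,y) such that ∂F/∂x = M, ∂F/∂y = N
Solution: 5e^x·y + 4y² = C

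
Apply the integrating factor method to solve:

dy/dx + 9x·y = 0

Using integrating factor method:

General solution: y = Ce^(-9x^2/2)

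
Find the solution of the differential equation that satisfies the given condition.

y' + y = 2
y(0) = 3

General solution: y = 2 + Ce^(-x)
Applying y(0) = 3: C = 3 - 2 = 1
Particular solution: y = 2 + e^(-x)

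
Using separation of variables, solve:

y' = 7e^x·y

Separating variables and integrating:
ln|y| = 7e^x + C

General solution: y = Ce^(7e^x)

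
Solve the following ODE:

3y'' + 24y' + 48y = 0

Characteristic equation: 3r² + 24r + 48 = 0
Divide by 3: r² + 8r + 16 = 0
Factored: (r + 4)² = 0
Repeated root: r = -4
General solution: y = (C₁ + C₂x)e^(-4x)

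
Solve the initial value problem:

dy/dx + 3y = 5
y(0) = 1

General solution: y = 5/3 + Ce^(-3x)
Applying y(0) = 1: C = 1 - 5/3 = -2/3
Particular solution: y = 5/3 - (2/3)e^(-3x)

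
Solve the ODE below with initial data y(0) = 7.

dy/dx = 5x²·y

General solution: y = Ce^(5x³/3)
Applying IC y(0) = 7:
Particular solution: y = 7e^(5x³/3)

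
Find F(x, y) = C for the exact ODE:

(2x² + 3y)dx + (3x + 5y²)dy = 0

Verify exactness: ∂M/∂y = ∂N/∂x ✓
Find F(x,y) such that ∂F/∂x = M, ∂F/∂y = N
Solution: 2x³/3 + 3xy + 5y³/3 = C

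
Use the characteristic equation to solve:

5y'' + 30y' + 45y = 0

Characteristic equation: 5r² + 30r + 45 = 0
Divide by 5: r² + 6r + 9 = 0
Factored: (r + 3)² = 0
Repeated root: r = -3
General solution: y = (C₁ + C₂x)e^(-3x)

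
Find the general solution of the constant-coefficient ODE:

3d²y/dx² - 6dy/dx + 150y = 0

Characteristic equation: 3r² - 6r + 150 = 0
Divide by 3: r² - 2r + 50 = 0
Roots: r = 1 ± 7i (complex conjugates)
General solution: y = e^x(C₁cos(7x) + C₂sin(7x))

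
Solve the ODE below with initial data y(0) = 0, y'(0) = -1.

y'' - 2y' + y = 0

General solution: y = (C₁ + C₂x)e^x
Repeated root r = 1
Applying ICs: C₁ = 0, C₂ = -1
Particular solution: y = -xe^x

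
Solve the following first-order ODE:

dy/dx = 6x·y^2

Separating variables and integrating:
-1/y = 3x^2 + C

General solution: y^-1 = -3x^2 + C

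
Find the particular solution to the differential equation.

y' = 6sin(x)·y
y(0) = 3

General solution: y = Ce^(-6cos(x))
Applying IC y(0) = 3:
Particular solution: y = 3e^(6(1-cos(x)))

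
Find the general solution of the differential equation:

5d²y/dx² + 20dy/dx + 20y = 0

Characteristic equation: 5r² + 20r + 20 = 0
Divide by 5: r² + 4r + 4 = 0
Factored: (r + 2)² = 0
Repeated root: r = -2
General solution: y = (C₁ + C₂x)e^(-2x)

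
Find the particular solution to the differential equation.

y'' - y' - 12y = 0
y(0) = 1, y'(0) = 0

General solution: y = C₁e^(4x) + C₂e^(-3x)
Applying ICs: C₁ = 3/7, C₂ = 4/7
Particular solution: y = (3/7)e^(4x) + (4/7)e^(-3x)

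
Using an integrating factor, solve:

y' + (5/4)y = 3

Using integrating factor method:

General solution: y = 12/5 + Ce^(-5x/4)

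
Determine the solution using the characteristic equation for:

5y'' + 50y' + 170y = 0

Characteristic equation: 5r² + 50r + 170 = 0
Divide by 5: r² + 10r + 34 = 0
Roots: r = -5 ± 3i (complex conjugates)
General solution: y = e^(-5x)(C₁cos(3x) + C₂sin(3x))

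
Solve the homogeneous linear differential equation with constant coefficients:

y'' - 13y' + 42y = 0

Characteristic equation: r² - 13r + 42 = 0
Roots: r = 6, 7 (distinct real)
General solution: y = C₁e^(6x) + C₂e^(7x)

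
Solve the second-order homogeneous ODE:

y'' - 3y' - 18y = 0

Characteristic equation: r² - 3r - 18 = 0
Roots: r = 6, -3 (distinct real)
General solution: y = C₁e^(6x) + C₂e^(-3x)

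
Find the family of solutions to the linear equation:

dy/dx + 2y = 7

Using integrating factor method:

General solution: y = 7/2 + Ce^(-2x)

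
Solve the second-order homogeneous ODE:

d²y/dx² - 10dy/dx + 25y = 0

Characteristic equation: r² - 10r + 25 = 0
Factored: (r - 5)² = 0
Repeated root: r = 5
General solution: y = (C₁ + C₂x)e^(5x)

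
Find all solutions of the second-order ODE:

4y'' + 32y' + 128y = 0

Characteristic equation: 4r² + 32r + 128 = 0
Divide by 4: r² + 8r + 32 = 0
Roots: r = -4 ± 4i (complex conjugates)
General solution: y = e^(-4x)(C₁cos(4x) + C₂sin(4x))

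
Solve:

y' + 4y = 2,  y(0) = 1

General solution: y = 1/2 + Ce^(-4x)
Applying y(0) = 1: C = 1 - 1/2 = 1/2
Particular solution: y = 1/2 + (1/2)e^(-4x)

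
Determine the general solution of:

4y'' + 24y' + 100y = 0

Characteristic equation: 4r² + 24r + 100 = 0
Divide by 4: r² + 6r + 25 = 0
Roots: r = -3 ± 4i (complex conjugates)
General solution: y = e^(-3x)(C₁cos(4x) + C₂sin(4x))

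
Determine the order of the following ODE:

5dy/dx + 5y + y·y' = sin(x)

The order is 1 (highest derivative is of order 1).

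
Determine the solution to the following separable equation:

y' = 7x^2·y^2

Separating variables and integrating:
-1/y = 7x^3/3 + C

General solution: y^-1 = (-7/3)x^3 + C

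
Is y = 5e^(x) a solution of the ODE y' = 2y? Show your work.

Verification:
y = 5e^(x)
y' = 5e^(x)
But 2y = 10e^(x)
y' ≠ 2y — the derivative does not match

No, it is not a solution.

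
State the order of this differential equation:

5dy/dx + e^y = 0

The order is 1 (highest derivative is of order 1).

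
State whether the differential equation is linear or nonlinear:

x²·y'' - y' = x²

Linear (y and its derivatives appear to the first power only, no products of y terms)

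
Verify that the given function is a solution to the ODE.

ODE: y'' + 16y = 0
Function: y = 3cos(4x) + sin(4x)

Verification:
y'' = -48cos(4x) - 16sin(4x)
y'' + 16y = 0 ✓

Yes, it is a solution.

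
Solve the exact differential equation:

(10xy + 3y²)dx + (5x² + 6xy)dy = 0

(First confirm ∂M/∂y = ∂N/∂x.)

Verify exactness: ∂M/∂y = ∂N/∂x ✓
Find F(x,y) such that ∂F/∂x = M, ∂F/∂y = N
Solution: 5x²y + 3xy² = C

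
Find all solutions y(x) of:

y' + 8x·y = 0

Using integrating factor method:

General solution: y = Ce^(-4x^2)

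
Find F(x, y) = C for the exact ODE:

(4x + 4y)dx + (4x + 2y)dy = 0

Verify exactness: ∂M/∂y = ∂N/∂x ✓
Find F(x,y) such that ∂F/∂x = M, ∂F/∂y = N
Solution: 2x² + 4xy + y² = C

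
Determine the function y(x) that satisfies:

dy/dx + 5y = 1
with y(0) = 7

General solution: y = 1/5 + Ce^(-5x)
Applying y(0) = 7: C = 7 - 1/5 = 34/5
Particular solution: y = 1/5 + (34/5)e^(-5x)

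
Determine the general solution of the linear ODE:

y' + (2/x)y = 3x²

Using integrating factor method:

General solution: y = (3/5)x^3 + Cx^(-2)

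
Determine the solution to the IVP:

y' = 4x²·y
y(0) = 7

General solution: y = Ce^(4x³/3)
Applying IC y(0) = 7:
Particular solution: y = 7e^(4x³/3)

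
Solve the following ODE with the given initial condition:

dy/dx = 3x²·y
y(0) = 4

General solution: y = Ce^(x³)
Applying IC y(0) = 4:
Particular solution: y = 4e^(x³)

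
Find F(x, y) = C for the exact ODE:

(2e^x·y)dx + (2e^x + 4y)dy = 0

Verify exactness: ∂M/∂y = ∂N/∂x ✓
Find F(x,y) such that ∂F/∂x = M, ∂F/∂y = N
Solution: 2e^x·y + 2y² = C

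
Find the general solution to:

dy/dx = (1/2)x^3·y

Separating variables and integrating:
ln|y| = x^4/8 + C

General solution: y = Ce^(x^4/8)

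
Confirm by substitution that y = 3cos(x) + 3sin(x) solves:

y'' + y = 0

Verification:
y'' = -3cos(x) - 3sin(x)
y'' + y = 0 ✓

Yes, it is a solution.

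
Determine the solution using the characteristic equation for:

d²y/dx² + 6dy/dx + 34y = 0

Characteristic equation: r² + 6r + 34 = 0
Roots: r = -3 ± 5i (complex conjugates)
General solution: y = e^(-3x)(C₁cos(5x) + C₂sin(5x))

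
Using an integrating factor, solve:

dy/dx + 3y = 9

Using integrating factor method:

General solution: y = 3 + Ce^(-3x)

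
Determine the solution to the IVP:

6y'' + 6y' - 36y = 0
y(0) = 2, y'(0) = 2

General solution: y = C₁e^(2x) + C₂e^(-3x)
Applying ICs: C₁ = 8/5, C₂ = 2/5
Particular solution: y = (8/5)e^(2x) + (2/5)e^(-3x)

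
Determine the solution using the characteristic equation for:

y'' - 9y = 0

Characteristic equation: r² - 9 = 0
Roots: r = 3, -3 (distinct real)
General solution: y = C₁e^(3x) + C₂e^(-3x)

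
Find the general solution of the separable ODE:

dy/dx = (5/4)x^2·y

Separating variables and integrating:
ln|y| = 5x^3/12 + C

General solution: y = Ce^(5x^3/12)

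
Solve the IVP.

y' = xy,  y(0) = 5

General solution: y = Ce^(x²/2)
Applying IC y(0) = 5:
Particular solution: y = 5e^(x²/2)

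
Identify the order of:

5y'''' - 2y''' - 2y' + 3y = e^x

The order is 4 (highest derivative is of order 4).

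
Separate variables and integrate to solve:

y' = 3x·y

Separating variables and integrating:
ln|y| = 3x^2/2 + C

General solution: y = Ce^(3x^2/2)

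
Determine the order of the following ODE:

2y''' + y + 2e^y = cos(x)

The order is 3 (highest derivative is of order 3).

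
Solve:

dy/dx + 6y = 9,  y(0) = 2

General solution: y = 3/2 + Ce^(-6x)
Applying y(0) = 2: C = 2 - 3/2 = 1/2
Particular solution: y = 3/2 + (1/2)e^(-6x)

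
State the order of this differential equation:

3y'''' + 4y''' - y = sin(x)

The order is 4 (highest derivative is of order 4).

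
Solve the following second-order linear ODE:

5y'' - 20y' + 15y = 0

Characteristic equation: 5r² - 20r + 15 = 0
Divide by 5: r² - 4r + 3 = 0
Roots: r = 3, 1 (distinct real)
General solution: y = C₁e^(3x) + C₂e^x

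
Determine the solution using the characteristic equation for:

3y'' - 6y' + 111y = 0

Characteristic equation: 3r² - 6r + 111 = 0
Divide by 3: r² - 2r + 37 = 0
Roots: r = 1 ± 6i (complex conjugates)
General solution: y = e^x(C₁cos(6x) + C₂sin(6x))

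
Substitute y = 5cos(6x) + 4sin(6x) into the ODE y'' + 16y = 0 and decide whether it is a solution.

Verification:
y'' = -180cos(6x) - 144sin(6x)
y'' + 16y ≠ 0 (frequency mismatch: got 36 instead of 16)

No, it is not a solution.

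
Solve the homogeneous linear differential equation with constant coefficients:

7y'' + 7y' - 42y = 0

Characteristic equation: 7r² + 7r - 42 = 0
Divide by 7: r² + r - 6 = 0
Roots: r = 2, -3 (distinct real)
General solution: y = C₁e^(2x) + C₂e^(-3x)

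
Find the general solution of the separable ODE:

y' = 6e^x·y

Separating variables and integrating:
ln|y| = 6e^x + C

General solution: y = Ce^(6e^x)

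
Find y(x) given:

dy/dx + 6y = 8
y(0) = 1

General solution: y = 4/3 + Ce^(-6x)
Applying y(0) = 1: C = 1 - 4/3 = -1/3
Particular solution: y = 4/3 - (1/3)e^(-6x)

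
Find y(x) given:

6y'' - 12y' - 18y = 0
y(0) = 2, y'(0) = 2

General solution: y = C₁e^(3x) + C₂e^(-x)
Applying ICs: C₁ = 1, C₂ = 1
Particular solution: y = e^(3x) + e^(-x)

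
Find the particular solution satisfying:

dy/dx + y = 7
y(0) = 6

General solution: y = 7 + Ce^(-x)
Applying y(0) = 6: C = 6 - 7 = -1
Particular solution: y = 7 - e^(-x)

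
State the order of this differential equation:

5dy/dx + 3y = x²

The order is 1 (highest derivative is of order 1).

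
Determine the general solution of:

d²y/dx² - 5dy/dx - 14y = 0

Characteristic equation: r² - 5r - 14 = 0
Roots: r = 7, -2 (distinct real)
General solution: y = C₁e^(7x) + C₂e^(-2x)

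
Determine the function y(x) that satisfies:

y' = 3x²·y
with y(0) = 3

General solution: y = Ce^(x³)
Applying IC y(0) = 3:
Particular solution: y = 3e^(x³)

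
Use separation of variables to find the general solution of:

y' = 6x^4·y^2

Separating variables and integrating:
-1/y = 6x^5/5 + C

General solution: y^-1 = (-6/5)x^5 + C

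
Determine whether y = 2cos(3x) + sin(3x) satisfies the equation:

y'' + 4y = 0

Verification:
y'' = -18cos(3x) - 9sin(3x)
y'' + 4y ≠ 0 (frequency mismatch: got 9 instead of 4)

No, it is not a solution.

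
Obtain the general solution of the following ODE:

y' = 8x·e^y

Separating variables and integrating:
-e^(-y) = 4x² + C

General solution: y = -ln(C - 4x²)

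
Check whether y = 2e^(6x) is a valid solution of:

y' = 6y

Verification:
y = 2e^(6x)
y' = 12e^(6x)
6y = 12e^(6x)
y' = 6y ✓

Yes, it is a solution.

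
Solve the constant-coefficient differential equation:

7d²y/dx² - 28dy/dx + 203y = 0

Characteristic equation: 7r² - 28r + 203 = 0
Divide by 7: r² - 4r + 29 = 0
Roots: r = 2 ± 5i (complex conjugates)
General solution: y = e^(2x)(C₁cos(5x) + C₂sin(5x))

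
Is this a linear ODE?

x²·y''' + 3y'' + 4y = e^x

Yes. Linear (y and its derivatives appear to the first power only, no products of y terms)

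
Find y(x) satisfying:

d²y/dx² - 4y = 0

Characteristic equation: r² - 4 = 0
Roots: r = 2, -2 (distinct real)
General solution: y = C₁e^(2x) + C₂e^(-2x)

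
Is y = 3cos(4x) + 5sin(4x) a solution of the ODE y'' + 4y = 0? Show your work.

Verification:
y'' = -48cos(4x) - 80sin(4x)
y'' + 4y ≠ 0 (frequency mismatch: got 16 instead of 4)

No, it is not a solution.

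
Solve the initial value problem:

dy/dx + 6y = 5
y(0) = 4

General solution: y = 5/6 + Ce^(-6x)
Applying y(0) = 4: C = 4 - 5/6 = 19/6
Particular solution: y = 5/6 + (19/6)e^(-6x)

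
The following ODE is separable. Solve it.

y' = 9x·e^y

Separating variables and integrating:
-e^(-y) = 9x²/2 + C

General solution: y = -ln(C - 9x²/2)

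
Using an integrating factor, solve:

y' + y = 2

Using integrating factor method:

General solution: y = 2 + Ce^(-x)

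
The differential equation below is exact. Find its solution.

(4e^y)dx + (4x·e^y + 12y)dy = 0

Verify exactness: ∂M/∂y = ∂N/∂x ✓
Find F(x,y) such that ∂F/∂x = M, ∂F/∂y = N
Solution: 4x·e^y + 6y² = C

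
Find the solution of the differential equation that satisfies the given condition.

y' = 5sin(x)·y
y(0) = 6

General solution: y = Ce^(-5cos(x))
Applying IC y(0) = 6:
Particular solution: y = 6e^(5(1-cos(x)))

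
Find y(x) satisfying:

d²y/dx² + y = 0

Characteristic equation: r² + 1 = 0
Roots: r = ±i (complex conjugates)
General solution: y = C₁cos(x) + C₂sin(x)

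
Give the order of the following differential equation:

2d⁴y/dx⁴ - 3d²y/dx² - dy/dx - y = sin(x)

The order is 4 (highest derivative is of order 4).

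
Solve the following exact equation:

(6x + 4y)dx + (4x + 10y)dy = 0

Verify exactness: ∂M/∂y = ∂N/∂x ✓
Find F(x,y) such that ∂F/∂x = M, ∂F/∂y = N
Solution: 3x² + 4xy + 5y² = C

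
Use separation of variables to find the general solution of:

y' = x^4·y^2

Separating variables and integrating:
-1/y = x^5/5 + C

General solution: y^-1 = (-1/5)x^5 + C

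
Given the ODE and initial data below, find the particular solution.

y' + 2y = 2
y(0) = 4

General solution: y = 1 + Ce^(-2x)
Applying y(0) = 4: C = 4 - 1 = 3
Particular solution: y = 1 + 3e^(-2x)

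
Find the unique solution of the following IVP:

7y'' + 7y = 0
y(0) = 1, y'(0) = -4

General solution: y = C₁cos(x) + C₂sin(x)
Complex roots r = ±i
Applying ICs: C₁ = 1, C₂ = -4
Particular solution: y = cos(x) - 4sin(x)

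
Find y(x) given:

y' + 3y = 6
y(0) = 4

General solution: y = 2 + Ce^(-3x)
Applying y(0) = 4: C = 4 - 2 = 2
Particular solution: y = 2 + 2e^(-3x)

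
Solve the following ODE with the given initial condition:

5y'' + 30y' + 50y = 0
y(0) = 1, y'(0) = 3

General solution: y = e^(-3x)(C₁cos(x) + C₂sin(x))
Complex roots r = -3 ± i
Applying ICs: C₁ = 1, C₂ = 6
Particular solution: y = e^(-3x)(cos(x) + 6sin(x))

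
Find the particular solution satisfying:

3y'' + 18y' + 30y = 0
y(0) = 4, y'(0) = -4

General solution: y = e^(-3x)(C₁cos(x) + C₂sin(x))
Complex roots r = -3 ± i
Applying ICs: C₁ = 4, C₂ = 8
Particular solution: y = e^(-3x)(4cos(x) + 8sin(x))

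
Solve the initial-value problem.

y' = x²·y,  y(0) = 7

General solution: y = Ce^(x³/3)
Applying IC y(0) = 7:
Particular solution: y = 7e^(x³/3)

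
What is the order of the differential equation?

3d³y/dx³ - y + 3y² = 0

The order is 3 (highest derivative is of order 3).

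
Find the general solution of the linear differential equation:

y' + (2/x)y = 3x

Using integrating factor method:

General solution: y = (3/4)x^2 + Cx^(-2)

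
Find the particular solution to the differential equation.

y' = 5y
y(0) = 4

General solution: y = Ce^(5x)
Applying IC y(0) = 4:
Particular solution: y = 4e^(5x)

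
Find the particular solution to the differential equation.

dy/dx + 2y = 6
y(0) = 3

General solution: y = 3 + Ce^(-2x)
Applying y(0) = 3: C = 3 - 3 = 0
Particular solution: y = 3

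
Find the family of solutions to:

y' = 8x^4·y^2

Separating variables and integrating:
-1/y = 8x^5/5 + C

General solution: y^-1 = (-8/5)x^5 + C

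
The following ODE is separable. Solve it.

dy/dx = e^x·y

Separating variables and integrating:
ln|y| = e^x + C

General solution: y = Ce^(e^x)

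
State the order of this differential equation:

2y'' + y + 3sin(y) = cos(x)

The order is 2 (highest derivative is of order 2).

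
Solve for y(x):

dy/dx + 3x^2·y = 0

Using integrating factor method:

General solution: y = Ce^(-x^3)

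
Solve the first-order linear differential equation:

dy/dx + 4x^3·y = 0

Using integrating factor method:

General solution: y = Ce^(-x^4)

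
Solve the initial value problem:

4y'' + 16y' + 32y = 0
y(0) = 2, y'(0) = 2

General solution: y = e^(-2x)(C₁cos(2x) + C₂sin(2x))
Complex roots r = -2 ± 2i
Applying ICs: C₁ = 2, C₂ = 3
Particular solution: y = e^(-2x)(2cos(2x) + 3sin(2x))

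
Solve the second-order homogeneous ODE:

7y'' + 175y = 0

Characteristic equation: 7r² + 175 = 0
Divide by 7: r² + 25 = 0
Roots: r = ±5i (complex conjugates)
General solution: y = C₁cos(5x) + C₂sin(5x)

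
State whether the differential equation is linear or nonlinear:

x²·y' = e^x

Linear (y and its derivatives appear to the first power only, no products of y terms)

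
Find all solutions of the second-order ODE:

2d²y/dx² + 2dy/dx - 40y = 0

Characteristic equation: 2r² + 2r - 40 = 0
Divide by 2: r² + r - 20 = 0
Roots: r = 4, -5 (distinct real)
General solution: y = C₁e^(4x) + C₂e^(-5x)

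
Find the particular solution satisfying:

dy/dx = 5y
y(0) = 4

General solution: y = Ce^(5x)
Applying IC y(0) = 4:
Particular solution: y = 4e^(5x)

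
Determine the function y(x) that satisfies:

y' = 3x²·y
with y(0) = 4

General solution: y = Ce^(x³)
Applying IC y(0) = 4:
Particular solution: y = 4e^(x³)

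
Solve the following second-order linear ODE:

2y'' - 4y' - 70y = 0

Characteristic equation: 2r² - 4r - 70 = 0
Divide by 2: r² - 2r - 35 = 0
Roots: r = 7, -5 (distinct real)
General solution: y = C₁e^(7x) + C₂e^(-5x)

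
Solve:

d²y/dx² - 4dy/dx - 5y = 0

Characteristic equation: r² - 4r - 5 = 0
Roots: r = 5, -1 (distinct real)
General solution: y = C₁e^(5x) + C₂e^(-x)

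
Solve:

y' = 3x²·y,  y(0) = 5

General solution: y = Ce^(x³)
Applying IC y(0) = 5:
Particular solution: y = 5e^(x³)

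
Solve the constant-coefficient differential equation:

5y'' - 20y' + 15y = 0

Characteristic equation: 5r² - 20r + 15 = 0
Divide by 5: r² - 4r + 3 = 0
Roots: r = 1, 3 (distinct real)
General solution: y = C₁e^x + C₂e^(3x)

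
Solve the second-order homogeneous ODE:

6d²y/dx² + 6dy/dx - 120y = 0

Characteristic equation: 6r² + 6r - 120 = 0
Divide by 6: r² + r - 20 = 0
Roots: r = 4, -5 (distinct real)
General solution: y = C₁e^(4x) + C₂e^(-5x)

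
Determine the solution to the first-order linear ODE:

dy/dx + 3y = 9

Using integrating factor method:

General solution: y = 3 + Ce^(-3x)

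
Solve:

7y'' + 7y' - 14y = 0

Characteristic equation: 7r² + 7r - 14 = 0
Divide by 7: r² + r - 2 = 0
Roots: r = 1, -2 (distinct real)
General solution: y = C₁e^x + C₂e^(-2x)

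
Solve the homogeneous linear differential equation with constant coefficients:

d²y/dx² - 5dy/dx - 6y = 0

Characteristic equation: r² - 5r - 6 = 0
Roots: r = 6, -1 (distinct real)
General solution: y = C₁e^(6x) + C₂e^(-x)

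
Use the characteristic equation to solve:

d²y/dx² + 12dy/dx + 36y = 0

Characteristic equation: r² + 12r + 36 = 0
Factored: (r + 6)² = 0
Repeated root: r = -6
General solution: y = (C₁ + C₂x)e^(-6x)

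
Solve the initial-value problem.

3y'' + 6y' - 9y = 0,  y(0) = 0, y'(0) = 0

General solution: y = C₁e^x + C₂e^(-3x)
Applying ICs: C₁ = 0, C₂ = 0
Particular solution: y = 0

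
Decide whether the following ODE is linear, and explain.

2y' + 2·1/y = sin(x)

Nonlinear (1/y term)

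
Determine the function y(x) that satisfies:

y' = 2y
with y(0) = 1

General solution: y = Ce^(2x)
Applying IC y(0) = 1:
Particular solution: y = e^(2x)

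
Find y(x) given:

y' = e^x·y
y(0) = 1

General solution: y = Ce^(e^x)
Applying IC y(0) = 1:
Particular solution: y = e^(e^x - 1)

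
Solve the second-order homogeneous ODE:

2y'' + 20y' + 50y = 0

Characteristic equation: 2r² + 20r + 50 = 0
Divide by 2: r² + 10r + 25 = 0
Factored: (r + 5)² = 0
Repeated root: r = -5
General solution: y = (C₁ + C₂x)e^(-5x)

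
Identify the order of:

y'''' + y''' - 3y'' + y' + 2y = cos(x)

The order is 4 (highest derivative is of order 4).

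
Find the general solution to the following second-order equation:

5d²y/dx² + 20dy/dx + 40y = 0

Characteristic equation: 5r² + 20r + 40 = 0
Divide by 5: r² + 4r + 8 = 0
Roots: r = -2 ± 2i (complex conjugates)
General solution: y = e^(-2x)(C₁cos(2x) + C₂sin(2x))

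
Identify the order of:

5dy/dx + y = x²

The order is 1 (highest derivative is of order 1).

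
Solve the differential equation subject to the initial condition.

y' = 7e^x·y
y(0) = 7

General solution: y = Ce^(7e^x)
Applying IC y(0) = 7:
Particular solution: y = 7e^(7(e^x - 1))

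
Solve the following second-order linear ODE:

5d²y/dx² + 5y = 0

Characteristic equation: 5r² + 5 = 0
Divide by 5: r² + 1 = 0
Roots: r = ±i (complex conjugates)
General solution: y = C₁cos(x) + C₂sin(x)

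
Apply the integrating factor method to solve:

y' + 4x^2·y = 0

Using integrating factor method:

General solution: y = Ce^(-4x^3/3)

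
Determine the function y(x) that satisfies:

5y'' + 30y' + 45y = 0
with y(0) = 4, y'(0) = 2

General solution: y = (C₁ + C₂x)e^(-3x)
Repeated root r = -3
Applying ICs: C₁ = 4, C₂ = 14
Particular solution: y = (4 + 14x)e^(-3x)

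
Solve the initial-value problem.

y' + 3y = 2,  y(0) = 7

General solution: y = 2/3 + Ce^(-3x)
Applying y(0) = 7: C = 7 - 2/3 = 19/3
Particular solution: y = 2/3 + (19/3)e^(-3x)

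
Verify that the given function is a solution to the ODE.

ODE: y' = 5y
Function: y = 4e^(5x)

Verification:
y = 4e^(5x)
y' = 20e^(5x)
5y = 20e^(5x)
y' = 5y ✓

Yes, it is a solution.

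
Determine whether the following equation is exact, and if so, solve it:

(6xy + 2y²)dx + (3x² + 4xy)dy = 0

Verify exactness: ∂M/∂y = ∂N/∂x ✓
Find F(x,y) such that ∂F/∂x = M, ∂F/∂y = N
Solution: 3x²y + 2xy² = C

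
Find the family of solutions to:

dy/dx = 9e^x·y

Separating variables and integrating:
ln|y| = 9e^x + C

General solution: y = Ce^(9e^x)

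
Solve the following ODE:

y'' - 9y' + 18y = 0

Characteristic equation: r² - 9r + 18 = 0
Roots: r = 3, 6 (distinct real)
General solution: y = C₁e^(3x) + C₂e^(6x)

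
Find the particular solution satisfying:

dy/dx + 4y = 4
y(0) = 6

General solution: y = 1 + Ce^(-4x)
Applying y(0) = 6: C = 6 - 1 = 5
Particular solution: y = 1 + 5e^(-4x)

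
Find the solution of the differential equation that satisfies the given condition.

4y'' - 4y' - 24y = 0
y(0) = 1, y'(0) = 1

General solution: y = C₁e^(3x) + C₂e^(-2x)
Applying ICs: C₁ = 3/5, C₂ = 2/5
Particular solution: y = (3/5)e^(3x) + (2/5)e^(-2x)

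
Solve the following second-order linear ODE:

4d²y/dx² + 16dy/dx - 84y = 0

Characteristic equation: 4r² + 16r - 84 = 0
Divide by 4: r² + 4r - 21 = 0
Roots: r = 3, -7 (distinct real)
General solution: y = C₁e^(3x) + C₂e^(-7x)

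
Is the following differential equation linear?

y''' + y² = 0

No. Nonlinear (y² term)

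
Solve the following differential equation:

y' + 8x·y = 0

Using integrating factor method:

General solution: y = Ce^(-4x^2)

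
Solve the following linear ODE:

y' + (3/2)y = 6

Using integrating factor method:

General solution: y = 4 + Ce^(-3x/2)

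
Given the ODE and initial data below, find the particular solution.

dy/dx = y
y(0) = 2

General solution: y = Ce^x
Applying IC y(0) = 2:
Particular solution: y = 2e^x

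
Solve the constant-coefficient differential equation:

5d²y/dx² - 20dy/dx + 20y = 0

Characteristic equation: 5r² - 20r + 20 = 0
Divide by 5: r² - 4r + 4 = 0
Factored: (r - 2)² = 0
Repeated root: r = 2
General solution: y = (C₁ + C₂x)e^(2x)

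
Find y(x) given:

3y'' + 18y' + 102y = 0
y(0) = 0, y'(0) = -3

General solution: y = e^(-3x)(C₁cos(5x) + C₂sin(5x))
Complex roots r = -3 ± 5i
Applying ICs: C₁ = 0, C₂ = -3/5
Particular solution: y = e^(-3x)(-(3/5)sin(5x))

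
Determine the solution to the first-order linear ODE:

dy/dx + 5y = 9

Using integrating factor method:

General solution: y = 9/5 + Ce^(-5x)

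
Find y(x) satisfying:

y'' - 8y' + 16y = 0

Characteristic equation: r² - 8r + 16 = 0
Factored: (r - 4)² = 0
Repeated root: r = 4
General solution: y = (C₁ + C₂x)e^(4x)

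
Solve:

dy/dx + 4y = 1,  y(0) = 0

General solution: y = 1/4 + Ce^(-4x)
Applying y(0) = 0: C = 0 - 1/4 = -1/4
Particular solution: y = 1/4 - (1/4)e^(-4x)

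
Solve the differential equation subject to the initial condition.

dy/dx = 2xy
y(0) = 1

General solution: y = Ce^(x²)
Applying IC y(0) = 1:
Particular solution: y = e^(x²)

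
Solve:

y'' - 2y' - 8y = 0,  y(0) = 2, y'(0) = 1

General solution: y = C₁e^(4x) + C₂e^(-2x)
Applying ICs: C₁ = 5/6, C₂ = 7/6
Particular solution: y = (5/6)e^(4x) + (7/6)e^(-2x)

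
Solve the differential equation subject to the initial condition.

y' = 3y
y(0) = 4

General solution: y = Ce^(3x)
Applying IC y(0) = 4:
Particular solution: y = 4e^(3x)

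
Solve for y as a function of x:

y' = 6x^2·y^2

Separating variables and integrating:
-1/y = 2x^3 + C

General solution: y^-1 = -2x^3 + C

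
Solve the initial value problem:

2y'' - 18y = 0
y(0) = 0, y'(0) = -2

General solution: y = C₁e^(3x) + C₂e^(-3x)
Applying ICs: C₁ = -1/3, C₂ = 1/3
Particular solution: y = -(1/3)e^(3x) + (1/3)e^(-3x)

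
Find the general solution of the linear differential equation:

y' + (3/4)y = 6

Using integrating factor method:

General solution: y = 8 + Ce^(-3x/4)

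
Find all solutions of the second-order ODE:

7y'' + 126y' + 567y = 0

Characteristic equation: 7r² + 126r + 567 = 0
Divide by 7: r² + 18r + 81 = 0
Factored: (r + 9)² = 0
Repeated root: r = -9
General solution: y = (C₁ + C₂x)e^(-9x)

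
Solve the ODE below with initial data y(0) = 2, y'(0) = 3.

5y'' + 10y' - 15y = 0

General solution: y = C₁e^x + C₂e^(-3x)
Applying ICs: C₁ = 9/4, C₂ = -1/4
Particular solution: y = (9/4)e^x - (1/4)e^(-3x)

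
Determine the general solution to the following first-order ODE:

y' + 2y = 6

Using integrating factor method:

General solution: y = 3 + Ce^(-2x)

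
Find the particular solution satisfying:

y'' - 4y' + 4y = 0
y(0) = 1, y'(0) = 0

General solution: y = (C₁ + C₂x)e^(2x)
Repeated root r = 2
Applying ICs: C₁ = 1, C₂ = -2
Particular solution: y = (1 - 2x)e^(2x)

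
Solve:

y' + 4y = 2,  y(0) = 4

General solution: y = 1/2 + Ce^(-4x)
Applying y(0) = 4: C = 4 - 1/2 = 7/2
Particular solution: y = 1/2 + (7/2)e^(-4x)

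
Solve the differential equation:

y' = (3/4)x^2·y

Separating variables and integrating:
ln|y| = x^3/4 + C

General solution: y = Ce^(x^3/4)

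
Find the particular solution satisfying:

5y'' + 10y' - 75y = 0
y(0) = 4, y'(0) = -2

General solution: y = C₁e^(3x) + C₂e^(-5x)
Applying ICs: C₁ = 9/4, C₂ = 7/4
Particular solution: y = (9/4)e^(3x) + (7/4)e^(-5x)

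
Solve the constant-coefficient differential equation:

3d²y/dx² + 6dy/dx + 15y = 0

Characteristic equation: 3r² + 6r + 15 = 0
Divide by 3: r² + 2r + 5 = 0
Roots: r = -1 ± 2i (complex conjugates)
General solution: y = e^(-x)(C₁cos(2x) + C₂sin(2x))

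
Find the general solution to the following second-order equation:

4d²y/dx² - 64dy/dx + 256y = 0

Characteristic equation: 4r² - 64r + 256 = 0
Divide by 4: r² - 16r + 64 = 0
Factored: (r - 8)² = 0
Repeated root: r = 8
General solution: y = (C₁ + C₂x)e^(8x)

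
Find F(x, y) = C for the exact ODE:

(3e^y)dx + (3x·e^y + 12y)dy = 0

Verify exactness: ∂M/∂y = ∂N/∂x ✓
Find F(x,y) such that ∂F/∂x = M, ∂F/∂y = N
Solution: 3x·e^y + 6y² = C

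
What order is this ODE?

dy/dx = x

The order is 1 (highest derivative is of order 1).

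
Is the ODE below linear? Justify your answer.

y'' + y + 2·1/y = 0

No. Nonlinear (1/y term)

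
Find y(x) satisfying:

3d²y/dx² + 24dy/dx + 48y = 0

Characteristic equation: 3r² + 24r + 48 = 0
Divide by 3: r² + 8r + 16 = 0
Factored: (r + 4)² = 0
Repeated root: r = -4
General solution: y = (C₁ + C₂x)e^(-4x)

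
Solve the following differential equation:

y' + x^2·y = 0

Using integrating factor method:

General solution: y = Ce^(-x^3/3)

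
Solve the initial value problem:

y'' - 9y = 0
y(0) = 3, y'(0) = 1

General solution: y = C₁e^(3x) + C₂e^(-3x)
Applying ICs: C₁ = 5/3, C₂ = 4/3
Particular solution: y = (5/3)e^(3x) + (4/3)e^(-3x)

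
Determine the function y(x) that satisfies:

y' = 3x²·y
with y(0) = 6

General solution: y = Ce^(x³)
Applying IC y(0) = 6:
Particular solution: y = 6e^(x³)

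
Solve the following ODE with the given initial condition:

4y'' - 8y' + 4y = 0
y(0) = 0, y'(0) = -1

General solution: y = (C₁ + C₂x)e^x
Repeated root r = 1
Applying ICs: C₁ = 0, C₂ = -1
Particular solution: y = -xe^x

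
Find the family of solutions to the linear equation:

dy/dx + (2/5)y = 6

Using integrating factor method:

General solution: y = 15 + Ce^(-2x/5)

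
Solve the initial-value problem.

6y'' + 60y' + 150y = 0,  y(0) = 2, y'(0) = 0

General solution: y = (C₁ + C₂x)e^(-5x)
Repeated root r = -5
Applying ICs: C₁ = 2, C₂ = 10
Particular solution: y = (2 + 10x)e^(-5x)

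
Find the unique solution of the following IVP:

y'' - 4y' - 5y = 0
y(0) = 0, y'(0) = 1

General solution: y = C₁e^(5x) + C₂e^(-x)
Applying ICs: C₁ = 1/6, C₂ = -1/6
Particular solution: y = (1/6)e^(5x) - (1/6)e^(-x)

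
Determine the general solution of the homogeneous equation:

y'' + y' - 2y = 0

Characteristic equation: r² + r - 2 = 0
Roots: r = 1, -2 (distinct real)
General solution: y = C₁e^x + C₂e^(-2x)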